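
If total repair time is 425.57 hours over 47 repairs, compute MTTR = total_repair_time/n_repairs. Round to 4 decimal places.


total_repair_time = 425.57
n_repairs = 47
MTTR = 425.57 / 47
MTTR = 9.0547

9.0547


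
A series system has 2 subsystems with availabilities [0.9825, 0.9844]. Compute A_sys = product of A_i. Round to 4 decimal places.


Subsystems: [0.9825, 0.9844]
After subsystem 1 (A=0.9825): product = 0.9825
After subsystem 2 (A=0.9844): product = 0.9672
A_sys = 0.9672

0.9672


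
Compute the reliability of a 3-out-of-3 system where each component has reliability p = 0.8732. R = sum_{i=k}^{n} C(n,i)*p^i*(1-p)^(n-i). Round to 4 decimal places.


k = 3, n = 3, p = 0.8732
i=3: C(3,3)=1 * 0.8732^3 * 0.1268^0 = 0.6658
R = sum of terms = 0.6658

0.6658


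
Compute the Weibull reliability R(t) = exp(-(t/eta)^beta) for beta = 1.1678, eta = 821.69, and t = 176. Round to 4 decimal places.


beta = 1.1678, eta = 821.69, t = 176
t/eta = 176 / 821.69 = 0.2142
(t/eta)^beta = 0.2142^1.1678 = 0.1654
R(t) = exp(-0.1654)
R(t) = 0.8476

0.8476


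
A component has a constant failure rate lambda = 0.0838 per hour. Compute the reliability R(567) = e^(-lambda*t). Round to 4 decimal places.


lambda = 0.0838
t = 567
lambda * t = 47.5146
R(t) = e^(-47.5146)
R(t) = 0.0

0.0


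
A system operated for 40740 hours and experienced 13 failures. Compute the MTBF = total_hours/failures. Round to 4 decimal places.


total_hours = 40740
failures = 13
MTBF = 40740 / 13
MTBF = 3133.8462

3133.8462


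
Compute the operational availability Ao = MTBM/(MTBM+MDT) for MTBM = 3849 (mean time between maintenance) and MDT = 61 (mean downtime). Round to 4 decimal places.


MTBM = 3849
MDT = 61
MTBM + MDT = 3910
Ao = 3849 / 3910
Ao = 0.9844

0.9844


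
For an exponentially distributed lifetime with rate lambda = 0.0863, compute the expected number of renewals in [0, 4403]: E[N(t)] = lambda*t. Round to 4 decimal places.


lambda = 0.0863
t = 4403
E[N(t)] = lambda * t
E[N(t)] = 0.0863 * 4403
E[N(t)] = 379.9789

379.9789


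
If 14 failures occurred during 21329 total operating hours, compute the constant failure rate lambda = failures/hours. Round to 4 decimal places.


failures = 14
total_hours = 21329
lambda = 14 / 21329
lambda = 0.0007

0.0007


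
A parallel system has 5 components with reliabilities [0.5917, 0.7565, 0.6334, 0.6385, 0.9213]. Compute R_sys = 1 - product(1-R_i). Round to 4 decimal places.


Components: [0.5917, 0.7565, 0.6334, 0.6385, 0.9213]
(1 - 0.5917) = 0.4083, running product = 0.4083
(1 - 0.7565) = 0.2435, running product = 0.0994
(1 - 0.6334) = 0.3666, running product = 0.0364
(1 - 0.6385) = 0.3615, running product = 0.0132
(1 - 0.9213) = 0.0787, running product = 0.001
Product of (1-R_i) = 0.001
R_sys = 1 - 0.001 = 0.999

0.999


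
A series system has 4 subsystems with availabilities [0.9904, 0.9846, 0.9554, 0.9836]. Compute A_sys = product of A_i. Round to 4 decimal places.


Subsystems: [0.9904, 0.9846, 0.9554, 0.9836]
After subsystem 1 (A=0.9904): product = 0.9904
After subsystem 2 (A=0.9846): product = 0.9751
After subsystem 3 (A=0.9554): product = 0.9317
After subsystem 4 (A=0.9836): product = 0.9164
A_sys = 0.9164

0.9164


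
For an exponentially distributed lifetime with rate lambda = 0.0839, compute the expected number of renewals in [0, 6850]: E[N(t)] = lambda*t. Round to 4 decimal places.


lambda = 0.0839
t = 6850
E[N(t)] = lambda * t
E[N(t)] = 0.0839 * 6850
E[N(t)] = 574.715

574.715


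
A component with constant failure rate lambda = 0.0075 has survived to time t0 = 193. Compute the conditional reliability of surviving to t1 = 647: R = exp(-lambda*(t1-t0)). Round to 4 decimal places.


lambda = 0.0075
t0 = 193, t1 = 647
t1 - t0 = 454
lambda * (t1-t0) = 0.0075 * 454 = 3.405
R = exp(-3.405)
R = 0.0332

0.0332


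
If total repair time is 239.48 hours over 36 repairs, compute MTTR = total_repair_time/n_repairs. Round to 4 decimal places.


total_repair_time = 239.48
n_repairs = 36
MTTR = 239.48 / 36
MTTR = 6.6522

6.6522


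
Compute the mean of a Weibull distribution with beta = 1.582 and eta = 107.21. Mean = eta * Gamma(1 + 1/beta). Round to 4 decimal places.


beta = 1.582, eta = 107.21
1/beta = 0.6321
1 + 1/beta = 1.6321
Gamma(1.6321) = 0.8975
Mean = 107.21 * 0.8975
Mean = 96.2245

96.2245


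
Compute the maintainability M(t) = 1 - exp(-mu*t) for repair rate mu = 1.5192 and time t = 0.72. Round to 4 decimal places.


mu = 1.5192, t = 0.72
mu * t = 1.5192 * 0.72 = 1.0938
exp(-1.0938) = 0.3349
M(t) = 1 - 0.3349
M(t) = 0.6651

0.6651


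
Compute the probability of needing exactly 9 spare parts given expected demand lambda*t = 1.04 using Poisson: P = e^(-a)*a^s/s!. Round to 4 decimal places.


a = 1.04, s = 9
e^(-a) = e^(-1.04) = 0.3535
a^s = 1.04^9 = 1.4233
s! = 362880
P = 0.3535 * 1.4233 / 362880
P = 0.0

0.0


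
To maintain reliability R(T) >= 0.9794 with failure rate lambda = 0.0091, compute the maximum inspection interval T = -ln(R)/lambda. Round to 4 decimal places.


R_target = 0.9794
lambda = 0.0091
-ln(0.9794) = 0.0208
T = 0.0208 / 0.0091
T = 2.2874

2.2874


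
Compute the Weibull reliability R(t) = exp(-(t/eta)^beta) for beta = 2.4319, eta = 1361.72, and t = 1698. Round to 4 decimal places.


beta = 2.4319, eta = 1361.72, t = 1698
t/eta = 1698 / 1361.72 = 1.247
(t/eta)^beta = 1.247^2.4319 = 1.7104
R(t) = exp(-1.7104)
R(t) = 0.1808

0.1808


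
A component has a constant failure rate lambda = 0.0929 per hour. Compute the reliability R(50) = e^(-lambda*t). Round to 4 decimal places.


lambda = 0.0929
t = 50
lambda * t = 4.645
R(t) = e^(-4.645)
R(t) = 0.0096

0.0096


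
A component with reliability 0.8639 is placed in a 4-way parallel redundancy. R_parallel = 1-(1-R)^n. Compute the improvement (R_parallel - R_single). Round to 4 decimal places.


R_single = 0.8639, n = 4
1 - R_single = 0.1361
(1 - R_single)^n = 0.1361^4 = 0.0003
R_parallel = 1 - 0.0003 = 0.9997
Improvement = 0.9997 - 0.8639
Improvement = 0.1358

0.1358


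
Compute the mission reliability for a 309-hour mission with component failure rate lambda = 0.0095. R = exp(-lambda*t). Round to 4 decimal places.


lambda = 0.0095
mission_time = 309
lambda * t = 0.0095 * 309 = 2.9355
R = exp(-2.9355)
R = 0.0531

0.0531


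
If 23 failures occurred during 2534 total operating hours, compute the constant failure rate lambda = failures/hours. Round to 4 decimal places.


failures = 23
total_hours = 2534
lambda = 23 / 2534
lambda = 0.0091

0.0091


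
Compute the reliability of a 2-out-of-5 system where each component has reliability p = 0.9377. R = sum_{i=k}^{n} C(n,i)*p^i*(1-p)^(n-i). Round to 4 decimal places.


k = 2, n = 5, p = 0.9377
i=2: C(5,2)=10 * 0.9377^2 * 0.0623^3 = 0.0021
i=3: C(5,3)=10 * 0.9377^3 * 0.0623^2 = 0.032
i=4: C(5,4)=5 * 0.9377^4 * 0.0623^1 = 0.2408
i=5: C(5,5)=1 * 0.9377^5 * 0.0623^0 = 0.725
R = sum of terms = 0.9999

0.9999


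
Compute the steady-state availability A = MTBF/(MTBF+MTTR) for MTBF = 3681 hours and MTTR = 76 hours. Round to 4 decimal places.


MTBF = 3681
MTTR = 76
MTBF + MTTR = 3757
A = 3681 / 3757
A = 0.9798

0.9798


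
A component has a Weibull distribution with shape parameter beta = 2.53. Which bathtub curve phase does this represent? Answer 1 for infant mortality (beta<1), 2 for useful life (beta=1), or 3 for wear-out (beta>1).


beta = 2.53
Compare beta to 1:
beta < 1 => infant mortality (phase 1)
beta = 1 => useful life (phase 2)
beta > 1 => wear-out (phase 3)
Since beta = 2.53, this is wear-out (increasing failure rate)
Phase = 3

3


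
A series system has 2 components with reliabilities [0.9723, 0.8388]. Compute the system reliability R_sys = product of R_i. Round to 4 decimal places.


Components: [0.9723, 0.8388]
After component 1 (R=0.9723): product = 0.9723
After component 2 (R=0.8388): product = 0.8156
R_sys = 0.8156

0.8156


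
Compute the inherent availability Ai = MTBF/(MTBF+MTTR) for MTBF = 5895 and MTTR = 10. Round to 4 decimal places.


MTBF = 5895
MTTR = 10
MTBF + MTTR = 5905
Ai = 5895 / 5905
Ai = 0.9983

0.9983


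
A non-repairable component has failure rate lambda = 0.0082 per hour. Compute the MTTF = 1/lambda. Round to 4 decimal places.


lambda = 0.0082
MTTF = 1 / 0.0082
MTTF = 121.9512

121.9512


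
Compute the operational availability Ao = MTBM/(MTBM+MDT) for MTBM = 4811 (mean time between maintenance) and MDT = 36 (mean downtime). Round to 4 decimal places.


MTBM = 4811
MDT = 36
MTBM + MDT = 4847
Ao = 4811 / 4847
Ao = 0.9926

0.9926


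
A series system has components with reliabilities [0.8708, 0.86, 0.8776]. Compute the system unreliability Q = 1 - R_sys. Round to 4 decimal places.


Components: [0.8708, 0.86, 0.8776]
After component 1: product = 0.8708
After component 2: product = 0.7489
After component 3: product = 0.6572
R_sys = 0.6572
Q = 1 - 0.6572 = 0.3428

0.3428


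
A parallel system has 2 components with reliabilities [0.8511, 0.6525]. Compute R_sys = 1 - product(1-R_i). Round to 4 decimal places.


Components: [0.8511, 0.6525]
(1 - 0.8511) = 0.1489, running product = 0.1489
(1 - 0.6525) = 0.3475, running product = 0.0517
Product of (1-R_i) = 0.0517
R_sys = 1 - 0.0517 = 0.9483

0.9483


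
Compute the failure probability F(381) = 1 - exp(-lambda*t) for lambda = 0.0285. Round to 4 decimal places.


lambda = 0.0285, t = 381
lambda * t = 10.8585
exp(-10.8585) = 0.0
F(t) = 1 - 0.0
F(t) = 1.0

1.0


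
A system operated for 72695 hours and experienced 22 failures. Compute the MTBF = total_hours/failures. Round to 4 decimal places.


total_hours = 72695
failures = 22
MTBF = 72695 / 22
MTBF = 3304.3182

3304.3182


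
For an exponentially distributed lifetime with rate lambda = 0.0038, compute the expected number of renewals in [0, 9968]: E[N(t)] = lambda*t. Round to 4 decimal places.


lambda = 0.0038
t = 9968
E[N(t)] = lambda * t
E[N(t)] = 0.0038 * 9968
E[N(t)] = 37.8784

37.8784


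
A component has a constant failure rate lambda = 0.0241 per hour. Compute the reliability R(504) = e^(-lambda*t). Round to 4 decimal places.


lambda = 0.0241
t = 504
lambda * t = 12.1464
R(t) = e^(-12.1464)
R(t) = 0.0

0.0


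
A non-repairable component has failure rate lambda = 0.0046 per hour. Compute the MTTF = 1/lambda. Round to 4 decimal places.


lambda = 0.0046
MTTF = 1 / 0.0046
MTTF = 217.3913

217.3913


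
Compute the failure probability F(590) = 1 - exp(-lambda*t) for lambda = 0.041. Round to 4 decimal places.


lambda = 0.041, t = 590
lambda * t = 24.19
exp(-24.19) = 0.0
F(t) = 1 - 0.0
F(t) = 1.0

1.0


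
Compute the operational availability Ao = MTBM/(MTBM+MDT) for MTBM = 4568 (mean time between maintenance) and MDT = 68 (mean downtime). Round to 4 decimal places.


MTBM = 4568
MDT = 68
MTBM + MDT = 4636
Ao = 4568 / 4636
Ao = 0.9853

0.9853


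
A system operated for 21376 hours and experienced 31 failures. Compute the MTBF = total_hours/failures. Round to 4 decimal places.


total_hours = 21376
failures = 31
MTBF = 21376 / 31
MTBF = 689.5484

689.5484


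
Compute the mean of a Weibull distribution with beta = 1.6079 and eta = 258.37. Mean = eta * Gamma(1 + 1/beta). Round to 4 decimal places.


beta = 1.6079, eta = 258.37
1/beta = 0.6219
1 + 1/beta = 1.6219
Gamma(1.6219) = 0.8962
Mean = 258.37 * 0.8962
Mean = 231.5441

231.5441


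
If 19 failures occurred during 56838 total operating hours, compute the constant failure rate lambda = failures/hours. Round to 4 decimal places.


failures = 19
total_hours = 56838
lambda = 19 / 56838
lambda = 0.0003

0.0003


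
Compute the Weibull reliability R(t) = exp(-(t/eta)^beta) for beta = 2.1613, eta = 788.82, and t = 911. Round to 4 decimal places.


beta = 2.1613, eta = 788.82, t = 911
t/eta = 911 / 788.82 = 1.1549
(t/eta)^beta = 1.1549^2.1613 = 1.3651
R(t) = exp(-1.3651)
R(t) = 0.2554

0.2554


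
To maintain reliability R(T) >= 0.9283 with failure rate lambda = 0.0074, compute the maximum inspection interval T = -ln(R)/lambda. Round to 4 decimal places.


R_target = 0.9283
lambda = 0.0074
-ln(0.9283) = 0.0744
T = 0.0744 / 0.0074
T = 10.0541

10.0541


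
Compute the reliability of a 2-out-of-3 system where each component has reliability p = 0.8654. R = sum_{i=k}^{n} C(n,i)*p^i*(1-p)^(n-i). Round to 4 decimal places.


k = 2, n = 3, p = 0.8654
i=2: C(3,2)=3 * 0.8654^2 * 0.1346^1 = 0.3024
i=3: C(3,3)=1 * 0.8654^3 * 0.1346^0 = 0.6481
R = sum of terms = 0.9505

0.9505


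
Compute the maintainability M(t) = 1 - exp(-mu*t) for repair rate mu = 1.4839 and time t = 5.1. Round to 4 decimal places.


mu = 1.4839, t = 5.1
mu * t = 1.4839 * 5.1 = 7.5679
exp(-7.5679) = 0.0005
M(t) = 1 - 0.0005
M(t) = 0.9995

0.9995


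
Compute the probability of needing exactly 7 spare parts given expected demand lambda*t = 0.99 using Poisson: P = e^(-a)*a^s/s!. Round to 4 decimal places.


a = 0.99, s = 7
e^(-a) = e^(-0.99) = 0.3716
a^s = 0.99^7 = 0.9321
s! = 5040
P = 0.3716 * 0.9321 / 5040
P = 0.0001

0.0001


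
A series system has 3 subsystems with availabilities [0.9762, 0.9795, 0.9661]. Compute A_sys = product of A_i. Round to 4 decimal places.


Subsystems: [0.9762, 0.9795, 0.9661]
After subsystem 1 (A=0.9762): product = 0.9762
After subsystem 2 (A=0.9795): product = 0.9562
After subsystem 3 (A=0.9661): product = 0.9238
A_sys = 0.9238

0.9238


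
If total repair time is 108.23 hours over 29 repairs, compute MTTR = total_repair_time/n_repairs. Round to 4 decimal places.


total_repair_time = 108.23
n_repairs = 29
MTTR = 108.23 / 29
MTTR = 3.7321

3.7321


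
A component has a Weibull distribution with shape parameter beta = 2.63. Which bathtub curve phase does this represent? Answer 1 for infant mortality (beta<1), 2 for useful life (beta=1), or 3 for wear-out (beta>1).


beta = 2.63
Compare beta to 1:
beta < 1 => infant mortality (phase 1)
beta = 1 => useful life (phase 2)
beta > 1 => wear-out (phase 3)
Since beta = 2.63, this is wear-out (increasing failure rate)
Phase = 3

3


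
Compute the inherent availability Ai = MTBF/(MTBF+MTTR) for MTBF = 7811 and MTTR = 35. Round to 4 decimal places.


MTBF = 7811
MTTR = 35
MTBF + MTTR = 7846
Ai = 7811 / 7846
Ai = 0.9955

0.9955


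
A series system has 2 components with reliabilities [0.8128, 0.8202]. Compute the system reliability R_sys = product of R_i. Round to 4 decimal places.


Components: [0.8128, 0.8202]
After component 1 (R=0.8128): product = 0.8128
After component 2 (R=0.8202): product = 0.6667
R_sys = 0.6667

0.6667


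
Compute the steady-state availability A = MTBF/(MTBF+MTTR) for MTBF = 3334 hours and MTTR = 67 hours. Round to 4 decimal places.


MTBF = 3334
MTTR = 67
MTBF + MTTR = 3401
A = 3334 / 3401
A = 0.9803

0.9803


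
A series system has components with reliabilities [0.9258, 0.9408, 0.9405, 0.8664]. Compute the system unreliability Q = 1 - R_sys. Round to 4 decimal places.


Components: [0.9258, 0.9408, 0.9405, 0.8664]
After component 1: product = 0.9258
After component 2: product = 0.871
After component 3: product = 0.8192
After component 4: product = 0.7097
R_sys = 0.7097
Q = 1 - 0.7097 = 0.2903

0.2903


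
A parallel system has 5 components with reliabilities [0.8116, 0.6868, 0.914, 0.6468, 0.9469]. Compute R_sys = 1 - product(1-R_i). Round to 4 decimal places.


Components: [0.8116, 0.6868, 0.914, 0.6468, 0.9469]
(1 - 0.8116) = 0.1884, running product = 0.1884
(1 - 0.6868) = 0.3132, running product = 0.059
(1 - 0.914) = 0.086, running product = 0.0051
(1 - 0.6468) = 0.3532, running product = 0.0018
(1 - 0.9469) = 0.0531, running product = 0.0001
Product of (1-R_i) = 0.0001
R_sys = 1 - 0.0001 = 0.9999

0.9999


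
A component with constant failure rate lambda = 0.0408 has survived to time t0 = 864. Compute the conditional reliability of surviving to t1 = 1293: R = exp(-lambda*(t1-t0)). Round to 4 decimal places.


lambda = 0.0408
t0 = 864, t1 = 1293
t1 - t0 = 429
lambda * (t1-t0) = 0.0408 * 429 = 17.5032
R = exp(-17.5032)
R = 0.0

0.0


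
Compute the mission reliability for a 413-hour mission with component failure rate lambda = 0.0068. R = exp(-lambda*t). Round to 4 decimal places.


lambda = 0.0068
mission_time = 413
lambda * t = 0.0068 * 413 = 2.8084
R = exp(-2.8084)
R = 0.0603

0.0603


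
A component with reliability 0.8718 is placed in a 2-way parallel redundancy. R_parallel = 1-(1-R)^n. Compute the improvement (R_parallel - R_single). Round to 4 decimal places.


R_single = 0.8718, n = 2
1 - R_single = 0.1282
(1 - R_single)^n = 0.1282^2 = 0.0164
R_parallel = 1 - 0.0164 = 0.9836
Improvement = 0.9836 - 0.8718
Improvement = 0.1118

0.1118


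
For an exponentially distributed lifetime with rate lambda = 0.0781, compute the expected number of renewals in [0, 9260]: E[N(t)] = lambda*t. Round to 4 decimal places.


lambda = 0.0781
t = 9260
E[N(t)] = lambda * t
E[N(t)] = 0.0781 * 9260
E[N(t)] = 723.206

723.206


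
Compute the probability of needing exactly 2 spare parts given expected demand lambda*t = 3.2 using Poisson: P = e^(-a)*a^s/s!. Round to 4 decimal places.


a = 3.2, s = 2
e^(-a) = e^(-3.2) = 0.0408
a^s = 3.2^2 = 10.24
s! = 2
P = 0.0408 * 10.24 / 2
P = 0.2087

0.2087


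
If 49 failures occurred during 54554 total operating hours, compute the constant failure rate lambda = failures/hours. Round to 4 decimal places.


failures = 49
total_hours = 54554
lambda = 49 / 54554
lambda = 0.0009

0.0009


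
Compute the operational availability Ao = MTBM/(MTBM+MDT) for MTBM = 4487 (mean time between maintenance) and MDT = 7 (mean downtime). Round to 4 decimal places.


MTBM = 4487
MDT = 7
MTBM + MDT = 4494
Ao = 4487 / 4494
Ao = 0.9984

0.9984


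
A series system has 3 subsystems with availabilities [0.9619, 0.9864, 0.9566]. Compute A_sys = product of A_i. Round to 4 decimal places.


Subsystems: [0.9619, 0.9864, 0.9566]
After subsystem 1 (A=0.9619): product = 0.9619
After subsystem 2 (A=0.9864): product = 0.9488
After subsystem 3 (A=0.9566): product = 0.9076
A_sys = 0.9076

0.9076


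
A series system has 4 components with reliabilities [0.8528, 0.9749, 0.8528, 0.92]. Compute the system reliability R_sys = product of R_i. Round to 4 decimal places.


Components: [0.8528, 0.9749, 0.8528, 0.92]
After component 1 (R=0.8528): product = 0.8528
After component 2 (R=0.9749): product = 0.8314
After component 3 (R=0.8528): product = 0.709
After component 4 (R=0.92): product = 0.6523
R_sys = 0.6523

0.6523


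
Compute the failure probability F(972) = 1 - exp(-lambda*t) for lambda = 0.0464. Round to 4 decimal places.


lambda = 0.0464, t = 972
lambda * t = 45.1008
exp(-45.1008) = 0.0
F(t) = 1 - 0.0
F(t) = 1.0

1.0


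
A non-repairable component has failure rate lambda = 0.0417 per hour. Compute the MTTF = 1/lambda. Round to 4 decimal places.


lambda = 0.0417
MTTF = 1 / 0.0417
MTTF = 23.9808

23.9808


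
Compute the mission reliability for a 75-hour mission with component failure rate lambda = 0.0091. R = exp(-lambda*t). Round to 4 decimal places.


lambda = 0.0091
mission_time = 75
lambda * t = 0.0091 * 75 = 0.6825
R = exp(-0.6825)
R = 0.5054

0.5054


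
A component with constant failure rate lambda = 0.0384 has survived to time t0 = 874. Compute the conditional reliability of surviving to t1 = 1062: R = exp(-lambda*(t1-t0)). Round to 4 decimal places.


lambda = 0.0384
t0 = 874, t1 = 1062
t1 - t0 = 188
lambda * (t1-t0) = 0.0384 * 188 = 7.2192
R = exp(-7.2192)
R = 0.0007

0.0007


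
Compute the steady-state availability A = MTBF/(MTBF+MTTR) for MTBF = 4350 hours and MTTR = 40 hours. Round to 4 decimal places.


MTBF = 4350
MTTR = 40
MTBF + MTTR = 4390
A = 4350 / 4390
A = 0.9909

0.9909


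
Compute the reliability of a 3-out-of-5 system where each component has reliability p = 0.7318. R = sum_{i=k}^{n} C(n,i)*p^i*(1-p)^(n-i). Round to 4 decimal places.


k = 3, n = 5, p = 0.7318
i=3: C(5,3)=10 * 0.7318^3 * 0.2682^2 = 0.2819
i=4: C(5,4)=5 * 0.7318^4 * 0.2682^1 = 0.3846
i=5: C(5,5)=1 * 0.7318^5 * 0.2682^0 = 0.2099
R = sum of terms = 0.8764

0.8764


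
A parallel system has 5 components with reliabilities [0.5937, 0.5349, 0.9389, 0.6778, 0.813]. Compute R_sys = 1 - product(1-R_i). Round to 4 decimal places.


Components: [0.5937, 0.5349, 0.9389, 0.6778, 0.813]
(1 - 0.5937) = 0.4063, running product = 0.4063
(1 - 0.5349) = 0.4651, running product = 0.189
(1 - 0.9389) = 0.0611, running product = 0.0115
(1 - 0.6778) = 0.3222, running product = 0.0037
(1 - 0.813) = 0.187, running product = 0.0007
Product of (1-R_i) = 0.0007
R_sys = 1 - 0.0007 = 0.9993

0.9993


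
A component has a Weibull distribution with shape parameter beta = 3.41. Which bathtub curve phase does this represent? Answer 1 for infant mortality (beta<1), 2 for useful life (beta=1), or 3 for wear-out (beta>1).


beta = 3.41
Compare beta to 1:
beta < 1 => infant mortality (phase 1)
beta = 1 => useful life (phase 2)
beta > 1 => wear-out (phase 3)
Since beta = 3.41, this is wear-out (increasing failure rate)
Phase = 3

3


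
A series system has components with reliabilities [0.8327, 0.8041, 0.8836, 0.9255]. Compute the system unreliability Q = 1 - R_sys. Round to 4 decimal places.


Components: [0.8327, 0.8041, 0.8836, 0.9255]
After component 1: product = 0.8327
After component 2: product = 0.6696
After component 3: product = 0.5916
After component 4: product = 0.5476
R_sys = 0.5476
Q = 1 - 0.5476 = 0.4524

0.4524


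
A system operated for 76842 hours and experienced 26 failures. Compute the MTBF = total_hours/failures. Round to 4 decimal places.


total_hours = 76842
failures = 26
MTBF = 76842 / 26
MTBF = 2955.4615

2955.4615


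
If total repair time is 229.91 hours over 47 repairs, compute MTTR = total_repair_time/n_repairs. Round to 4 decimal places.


total_repair_time = 229.91
n_repairs = 47
MTTR = 229.91 / 47
MTTR = 4.8917

4.8917


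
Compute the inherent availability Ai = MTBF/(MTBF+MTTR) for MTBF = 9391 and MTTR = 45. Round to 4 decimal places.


MTBF = 9391
MTTR = 45
MTBF + MTTR = 9436
Ai = 9391 / 9436
Ai = 0.9952

0.9952


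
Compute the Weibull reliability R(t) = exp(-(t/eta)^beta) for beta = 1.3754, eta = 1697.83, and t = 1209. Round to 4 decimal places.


beta = 1.3754, eta = 1697.83, t = 1209
t/eta = 1209 / 1697.83 = 0.7121
(t/eta)^beta = 0.7121^1.3754 = 0.6269
R(t) = exp(-0.6269)
R(t) = 0.5343

0.5343


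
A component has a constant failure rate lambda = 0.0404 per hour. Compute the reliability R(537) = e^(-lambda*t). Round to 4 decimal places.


lambda = 0.0404
t = 537
lambda * t = 21.6948
R(t) = e^(-21.6948)
R(t) = 0.0

0.0


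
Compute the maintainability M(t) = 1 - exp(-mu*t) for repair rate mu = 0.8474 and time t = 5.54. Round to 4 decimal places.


mu = 0.8474, t = 5.54
mu * t = 0.8474 * 5.54 = 4.6946
exp(-4.6946) = 0.0091
M(t) = 1 - 0.0091
M(t) = 0.9909

0.9909


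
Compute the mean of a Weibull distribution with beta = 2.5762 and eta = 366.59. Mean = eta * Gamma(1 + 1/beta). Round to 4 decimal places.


beta = 2.5762, eta = 366.59
1/beta = 0.3882
1 + 1/beta = 1.3882
Gamma(1.3882) = 0.888
Mean = 366.59 * 0.888
Mean = 325.5218

325.5218


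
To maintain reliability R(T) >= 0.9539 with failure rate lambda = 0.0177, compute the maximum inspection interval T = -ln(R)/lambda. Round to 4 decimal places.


R_target = 0.9539
lambda = 0.0177
-ln(0.9539) = 0.0472
T = 0.0472 / 0.0177
T = 2.6665

2.6665


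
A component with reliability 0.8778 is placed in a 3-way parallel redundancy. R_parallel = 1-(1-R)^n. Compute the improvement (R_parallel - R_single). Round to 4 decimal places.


R_single = 0.8778, n = 3
1 - R_single = 0.1222
(1 - R_single)^n = 0.1222^3 = 0.0018
R_parallel = 1 - 0.0018 = 0.9982
Improvement = 0.9982 - 0.8778
Improvement = 0.1204

0.1204


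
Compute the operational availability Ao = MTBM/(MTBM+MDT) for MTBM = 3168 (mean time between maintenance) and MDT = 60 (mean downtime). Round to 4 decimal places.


MTBM = 3168
MDT = 60
MTBM + MDT = 3228
Ao = 3168 / 3228
Ao = 0.9814

0.9814


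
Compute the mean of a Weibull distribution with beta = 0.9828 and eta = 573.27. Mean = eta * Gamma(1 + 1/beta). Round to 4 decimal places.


beta = 0.9828, eta = 573.27
1/beta = 1.0175
1 + 1/beta = 2.0175
Gamma(2.0175) = 1.0075
Mean = 573.27 * 1.0075
Mean = 577.5843

577.5843


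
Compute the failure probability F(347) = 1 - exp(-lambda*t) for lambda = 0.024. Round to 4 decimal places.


lambda = 0.024, t = 347
lambda * t = 8.328
exp(-8.328) = 0.0002
F(t) = 1 - 0.0002
F(t) = 0.9998

0.9998


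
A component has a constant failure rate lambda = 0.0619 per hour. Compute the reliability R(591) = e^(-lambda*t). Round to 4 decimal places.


lambda = 0.0619
t = 591
lambda * t = 36.5829
R(t) = e^(-36.5829)
R(t) = 0.0

0.0


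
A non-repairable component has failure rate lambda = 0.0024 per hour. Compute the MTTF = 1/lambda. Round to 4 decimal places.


lambda = 0.0024
MTTF = 1 / 0.0024
MTTF = 416.6667

416.6667


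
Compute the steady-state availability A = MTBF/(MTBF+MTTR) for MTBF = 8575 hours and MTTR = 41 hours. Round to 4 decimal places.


MTBF = 8575
MTTR = 41
MTBF + MTTR = 8616
A = 8575 / 8616
A = 0.9952

0.9952


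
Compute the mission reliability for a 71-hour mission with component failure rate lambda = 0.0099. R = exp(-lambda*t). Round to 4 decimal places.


lambda = 0.0099
mission_time = 71
lambda * t = 0.0099 * 71 = 0.7029
R = exp(-0.7029)
R = 0.4951

0.4951


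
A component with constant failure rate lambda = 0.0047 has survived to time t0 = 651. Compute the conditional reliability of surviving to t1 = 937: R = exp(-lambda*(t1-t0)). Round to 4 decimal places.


lambda = 0.0047
t0 = 651, t1 = 937
t1 - t0 = 286
lambda * (t1-t0) = 0.0047 * 286 = 1.3442
R = exp(-1.3442)
R = 0.2607

0.2607


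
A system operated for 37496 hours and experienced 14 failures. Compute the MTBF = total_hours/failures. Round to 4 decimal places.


total_hours = 37496
failures = 14
MTBF = 37496 / 14
MTBF = 2678.2857

2678.2857


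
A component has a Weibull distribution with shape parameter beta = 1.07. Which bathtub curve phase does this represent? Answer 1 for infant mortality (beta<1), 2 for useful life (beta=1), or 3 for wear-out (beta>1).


beta = 1.07
Compare beta to 1:
beta < 1 => infant mortality (phase 1)
beta = 1 => useful life (phase 2)
beta > 1 => wear-out (phase 3)
Since beta = 1.07, this is wear-out (increasing failure rate)
Phase = 3

3


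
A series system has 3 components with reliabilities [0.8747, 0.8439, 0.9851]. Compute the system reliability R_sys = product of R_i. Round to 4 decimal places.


Components: [0.8747, 0.8439, 0.9851]
After component 1 (R=0.8747): product = 0.8747
After component 2 (R=0.8439): product = 0.7382
After component 3 (R=0.9851): product = 0.7272
R_sys = 0.7272

0.7272


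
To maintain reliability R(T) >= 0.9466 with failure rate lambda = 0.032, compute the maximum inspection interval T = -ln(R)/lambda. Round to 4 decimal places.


R_target = 0.9466
lambda = 0.032
-ln(0.9466) = 0.0549
T = 0.0549 / 0.032
T = 1.715

1.715


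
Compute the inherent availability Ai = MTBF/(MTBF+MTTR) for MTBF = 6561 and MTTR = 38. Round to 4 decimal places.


MTBF = 6561
MTTR = 38
MTBF + MTTR = 6599
Ai = 6561 / 6599
Ai = 0.9942

0.9942


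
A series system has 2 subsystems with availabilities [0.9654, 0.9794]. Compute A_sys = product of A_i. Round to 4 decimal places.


Subsystems: [0.9654, 0.9794]
After subsystem 1 (A=0.9654): product = 0.9654
After subsystem 2 (A=0.9794): product = 0.9455
A_sys = 0.9455

0.9455


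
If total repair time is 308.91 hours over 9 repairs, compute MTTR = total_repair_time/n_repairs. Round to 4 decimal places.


total_repair_time = 308.91
n_repairs = 9
MTTR = 308.91 / 9
MTTR = 34.3233

34.3233


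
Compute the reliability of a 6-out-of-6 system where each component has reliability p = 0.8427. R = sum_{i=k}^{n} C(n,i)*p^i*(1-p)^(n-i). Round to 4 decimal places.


k = 6, n = 6, p = 0.8427
i=6: C(6,6)=1 * 0.8427^6 * 0.1573^0 = 0.3581
R = sum of terms = 0.3581

0.3581


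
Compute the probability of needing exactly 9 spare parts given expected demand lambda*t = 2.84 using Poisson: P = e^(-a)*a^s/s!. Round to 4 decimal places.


a = 2.84, s = 9
e^(-a) = e^(-2.84) = 0.0584
a^s = 2.84^9 = 12018.9094
s! = 362880
P = 0.0584 * 12018.9094 / 362880
P = 0.0019

0.0019


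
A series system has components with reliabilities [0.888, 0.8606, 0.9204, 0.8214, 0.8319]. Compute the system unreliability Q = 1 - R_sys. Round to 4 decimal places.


Components: [0.888, 0.8606, 0.9204, 0.8214, 0.8319]
After component 1: product = 0.888
After component 2: product = 0.7642
After component 3: product = 0.7034
After component 4: product = 0.5778
After component 5: product = 0.4806
R_sys = 0.4806
Q = 1 - 0.4806 = 0.5194

0.5194


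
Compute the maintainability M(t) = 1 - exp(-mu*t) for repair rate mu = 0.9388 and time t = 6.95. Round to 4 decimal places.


mu = 0.9388, t = 6.95
mu * t = 0.9388 * 6.95 = 6.5247
exp(-6.5247) = 0.0015
M(t) = 1 - 0.0015
M(t) = 0.9985

0.9985


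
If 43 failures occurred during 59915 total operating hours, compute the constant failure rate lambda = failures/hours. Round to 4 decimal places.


failures = 43
total_hours = 59915
lambda = 43 / 59915
lambda = 0.0007

0.0007


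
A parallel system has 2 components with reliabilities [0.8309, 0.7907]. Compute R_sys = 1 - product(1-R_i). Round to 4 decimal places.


Components: [0.8309, 0.7907]
(1 - 0.8309) = 0.1691, running product = 0.1691
(1 - 0.7907) = 0.2093, running product = 0.0354
Product of (1-R_i) = 0.0354
R_sys = 1 - 0.0354 = 0.9646

0.9646


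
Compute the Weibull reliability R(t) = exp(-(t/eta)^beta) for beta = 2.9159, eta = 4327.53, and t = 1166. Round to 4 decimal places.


beta = 2.9159, eta = 4327.53, t = 1166
t/eta = 1166 / 4327.53 = 0.2694
(t/eta)^beta = 0.2694^2.9159 = 0.0218
R(t) = exp(-0.0218)
R(t) = 0.9784

0.9784


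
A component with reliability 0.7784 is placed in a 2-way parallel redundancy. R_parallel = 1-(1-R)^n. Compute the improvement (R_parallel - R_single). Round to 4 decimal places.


R_single = 0.7784, n = 2
1 - R_single = 0.2216
(1 - R_single)^n = 0.2216^2 = 0.0491
R_parallel = 1 - 0.0491 = 0.9509
Improvement = 0.9509 - 0.7784
Improvement = 0.1725

0.1725


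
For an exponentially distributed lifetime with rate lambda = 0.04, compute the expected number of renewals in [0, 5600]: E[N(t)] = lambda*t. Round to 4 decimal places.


lambda = 0.04
t = 5600
E[N(t)] = lambda * t
E[N(t)] = 0.04 * 5600
E[N(t)] = 224.0

224.0


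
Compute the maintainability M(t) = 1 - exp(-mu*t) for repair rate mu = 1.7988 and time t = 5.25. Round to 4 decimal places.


mu = 1.7988, t = 5.25
mu * t = 1.7988 * 5.25 = 9.4437
exp(-9.4437) = 0.0001
M(t) = 1 - 0.0001
M(t) = 0.9999

0.9999


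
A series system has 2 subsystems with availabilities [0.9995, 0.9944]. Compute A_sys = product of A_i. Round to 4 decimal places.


Subsystems: [0.9995, 0.9944]
After subsystem 1 (A=0.9995): product = 0.9995
After subsystem 2 (A=0.9944): product = 0.9939
A_sys = 0.9939

0.9939


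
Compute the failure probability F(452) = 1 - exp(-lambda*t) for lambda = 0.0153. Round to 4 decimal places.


lambda = 0.0153, t = 452
lambda * t = 6.9156
exp(-6.9156) = 0.001
F(t) = 1 - 0.001
F(t) = 0.999

0.999


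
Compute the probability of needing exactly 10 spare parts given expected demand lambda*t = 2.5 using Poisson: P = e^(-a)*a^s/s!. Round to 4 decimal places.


a = 2.5, s = 10
e^(-a) = e^(-2.5) = 0.0821
a^s = 2.5^10 = 9536.7432
s! = 3628800
P = 0.0821 * 9536.7432 / 3628800
P = 0.0002

0.0002


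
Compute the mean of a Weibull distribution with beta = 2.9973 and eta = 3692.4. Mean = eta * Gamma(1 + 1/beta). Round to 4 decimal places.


beta = 2.9973, eta = 3692.4
1/beta = 0.3336
1 + 1/beta = 1.3336
Gamma(1.3336) = 0.8929
Mean = 3692.4 * 0.8929
Mean = 3297.107

3297.107


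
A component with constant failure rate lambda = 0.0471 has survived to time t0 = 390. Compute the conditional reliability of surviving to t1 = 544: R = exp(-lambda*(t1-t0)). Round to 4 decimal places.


lambda = 0.0471
t0 = 390, t1 = 544
t1 - t0 = 154
lambda * (t1-t0) = 0.0471 * 154 = 7.2534
R = exp(-7.2534)
R = 0.0007

0.0007


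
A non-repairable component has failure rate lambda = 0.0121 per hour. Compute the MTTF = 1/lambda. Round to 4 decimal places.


lambda = 0.0121
MTTF = 1 / 0.0121
MTTF = 82.6446

82.6446


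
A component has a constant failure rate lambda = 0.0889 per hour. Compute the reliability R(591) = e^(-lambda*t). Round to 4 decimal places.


lambda = 0.0889
t = 591
lambda * t = 52.5399
R(t) = e^(-52.5399)
R(t) = 0.0

0.0


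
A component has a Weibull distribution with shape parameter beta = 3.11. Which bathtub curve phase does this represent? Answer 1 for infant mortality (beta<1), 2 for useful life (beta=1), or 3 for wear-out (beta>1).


beta = 3.11
Compare beta to 1:
beta < 1 => infant mortality (phase 1)
beta = 1 => useful life (phase 2)
beta > 1 => wear-out (phase 3)
Since beta = 3.11, this is wear-out (increasing failure rate)
Phase = 3

3


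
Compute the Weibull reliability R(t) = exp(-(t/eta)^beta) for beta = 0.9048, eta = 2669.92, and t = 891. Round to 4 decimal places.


beta = 0.9048, eta = 2669.92, t = 891
t/eta = 891 / 2669.92 = 0.3337
(t/eta)^beta = 0.3337^0.9048 = 0.3705
R(t) = exp(-0.3705)
R(t) = 0.6904

0.6904


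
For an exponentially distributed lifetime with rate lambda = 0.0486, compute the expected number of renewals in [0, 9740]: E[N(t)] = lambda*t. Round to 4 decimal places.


lambda = 0.0486
t = 9740
E[N(t)] = lambda * t
E[N(t)] = 0.0486 * 9740
E[N(t)] = 473.364

473.364


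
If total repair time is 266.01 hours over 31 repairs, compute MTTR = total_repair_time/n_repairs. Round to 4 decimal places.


total_repair_time = 266.01
n_repairs = 31
MTTR = 266.01 / 31
MTTR = 8.581

8.581


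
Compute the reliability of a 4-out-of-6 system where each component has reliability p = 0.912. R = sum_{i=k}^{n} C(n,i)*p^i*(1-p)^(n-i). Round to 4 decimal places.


k = 4, n = 6, p = 0.912
i=4: C(6,4)=15 * 0.912^4 * 0.088^2 = 0.0804
i=5: C(6,5)=6 * 0.912^5 * 0.088^1 = 0.3331
i=6: C(6,6)=1 * 0.912^6 * 0.088^0 = 0.5754
R = sum of terms = 0.9889

0.9889


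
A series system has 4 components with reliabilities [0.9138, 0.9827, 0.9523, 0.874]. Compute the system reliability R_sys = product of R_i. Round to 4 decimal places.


Components: [0.9138, 0.9827, 0.9523, 0.874]
After component 1 (R=0.9138): product = 0.9138
After component 2 (R=0.9827): product = 0.898
After component 3 (R=0.9523): product = 0.8552
After component 4 (R=0.874): product = 0.7474
R_sys = 0.7474

0.7474


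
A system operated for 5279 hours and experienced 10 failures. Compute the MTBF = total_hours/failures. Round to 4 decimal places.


total_hours = 5279
failures = 10
MTBF = 5279 / 10
MTBF = 527.9

527.9


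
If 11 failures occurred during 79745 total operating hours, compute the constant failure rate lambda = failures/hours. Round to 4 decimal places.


failures = 11
total_hours = 79745
lambda = 11 / 79745
lambda = 0.0001

0.0001


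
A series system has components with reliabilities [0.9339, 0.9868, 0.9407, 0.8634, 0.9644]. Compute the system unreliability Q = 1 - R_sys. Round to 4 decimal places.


Components: [0.9339, 0.9868, 0.9407, 0.8634, 0.9644]
After component 1: product = 0.9339
After component 2: product = 0.9216
After component 3: product = 0.8669
After component 4: product = 0.7485
After component 5: product = 0.7219
R_sys = 0.7219
Q = 1 - 0.7219 = 0.2781

0.2781


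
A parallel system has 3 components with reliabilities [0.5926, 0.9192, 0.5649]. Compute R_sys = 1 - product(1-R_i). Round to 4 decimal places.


Components: [0.5926, 0.9192, 0.5649]
(1 - 0.5926) = 0.4074, running product = 0.4074
(1 - 0.9192) = 0.0808, running product = 0.0329
(1 - 0.5649) = 0.4351, running product = 0.0143
Product of (1-R_i) = 0.0143
R_sys = 1 - 0.0143 = 0.9857

0.9857


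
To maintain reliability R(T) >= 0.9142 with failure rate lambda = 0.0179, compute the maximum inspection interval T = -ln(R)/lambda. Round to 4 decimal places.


R_target = 0.9142
lambda = 0.0179
-ln(0.9142) = 0.0897
T = 0.0897 / 0.0179
T = 5.0115

5.0115


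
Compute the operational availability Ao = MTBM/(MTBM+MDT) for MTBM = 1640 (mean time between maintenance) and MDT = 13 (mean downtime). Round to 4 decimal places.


MTBM = 1640
MDT = 13
MTBM + MDT = 1653
Ao = 1640 / 1653
Ao = 0.9921

0.9921


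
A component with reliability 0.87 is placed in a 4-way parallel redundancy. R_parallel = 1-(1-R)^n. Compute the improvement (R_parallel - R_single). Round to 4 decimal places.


R_single = 0.87, n = 4
1 - R_single = 0.13
(1 - R_single)^n = 0.13^4 = 0.0003
R_parallel = 1 - 0.0003 = 0.9997
Improvement = 0.9997 - 0.87
Improvement = 0.1297

0.1297


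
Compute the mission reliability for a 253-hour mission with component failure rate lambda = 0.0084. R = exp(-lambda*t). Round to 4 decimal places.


lambda = 0.0084
mission_time = 253
lambda * t = 0.0084 * 253 = 2.1252
R = exp(-2.1252)
R = 0.1194

0.1194


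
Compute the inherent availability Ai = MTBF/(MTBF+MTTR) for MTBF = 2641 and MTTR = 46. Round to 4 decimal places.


MTBF = 2641
MTTR = 46
MTBF + MTTR = 2687
Ai = 2641 / 2687
Ai = 0.9829

0.9829


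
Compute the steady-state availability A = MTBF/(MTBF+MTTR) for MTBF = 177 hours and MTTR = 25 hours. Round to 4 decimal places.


MTBF = 177
MTTR = 25
MTBF + MTTR = 202
A = 177 / 202
A = 0.8762

0.8762


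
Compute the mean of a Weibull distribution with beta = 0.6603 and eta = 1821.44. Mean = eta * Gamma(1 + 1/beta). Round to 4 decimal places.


beta = 0.6603, eta = 1821.44
1/beta = 1.5145
1 + 1/beta = 2.5145
Gamma(2.5145) = 1.343
Mean = 1821.44 * 1.343
Mean = 2446.1889

2446.1889


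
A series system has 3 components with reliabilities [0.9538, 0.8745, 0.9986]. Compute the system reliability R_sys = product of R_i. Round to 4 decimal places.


Components: [0.9538, 0.8745, 0.9986]
After component 1 (R=0.9538): product = 0.9538
After component 2 (R=0.8745): product = 0.8341
After component 3 (R=0.9986): product = 0.8329
R_sys = 0.8329

0.8329


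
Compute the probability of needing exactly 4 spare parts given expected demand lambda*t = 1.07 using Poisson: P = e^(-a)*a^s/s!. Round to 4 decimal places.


a = 1.07, s = 4
e^(-a) = e^(-1.07) = 0.343
a^s = 1.07^4 = 1.3108
s! = 24
P = 0.343 * 1.3108 / 24
P = 0.0187

0.0187


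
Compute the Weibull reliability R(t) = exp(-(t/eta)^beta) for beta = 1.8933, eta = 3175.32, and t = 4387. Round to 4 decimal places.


beta = 1.8933, eta = 3175.32, t = 4387
t/eta = 4387 / 3175.32 = 1.3816
(t/eta)^beta = 1.3816^1.8933 = 1.8441
R(t) = exp(-1.8441)
R(t) = 0.1582

0.1582


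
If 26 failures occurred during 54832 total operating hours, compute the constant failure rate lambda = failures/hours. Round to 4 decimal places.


failures = 26
total_hours = 54832
lambda = 26 / 54832
lambda = 0.0005

0.0005


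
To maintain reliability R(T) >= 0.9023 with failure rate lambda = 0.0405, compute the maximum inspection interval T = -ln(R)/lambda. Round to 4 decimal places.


R_target = 0.9023
lambda = 0.0405
-ln(0.9023) = 0.1028
T = 0.1028 / 0.0405
T = 2.5385

2.5385


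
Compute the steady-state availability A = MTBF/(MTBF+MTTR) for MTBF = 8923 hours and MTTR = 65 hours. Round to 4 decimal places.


MTBF = 8923
MTTR = 65
MTBF + MTTR = 8988
A = 8923 / 8988
A = 0.9928

0.9928


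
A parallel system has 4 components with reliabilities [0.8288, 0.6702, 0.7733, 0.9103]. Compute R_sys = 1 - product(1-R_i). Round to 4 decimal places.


Components: [0.8288, 0.6702, 0.7733, 0.9103]
(1 - 0.8288) = 0.1712, running product = 0.1712
(1 - 0.6702) = 0.3298, running product = 0.0565
(1 - 0.7733) = 0.2267, running product = 0.0128
(1 - 0.9103) = 0.0897, running product = 0.0011
Product of (1-R_i) = 0.0011
R_sys = 1 - 0.0011 = 0.9989

0.9989
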